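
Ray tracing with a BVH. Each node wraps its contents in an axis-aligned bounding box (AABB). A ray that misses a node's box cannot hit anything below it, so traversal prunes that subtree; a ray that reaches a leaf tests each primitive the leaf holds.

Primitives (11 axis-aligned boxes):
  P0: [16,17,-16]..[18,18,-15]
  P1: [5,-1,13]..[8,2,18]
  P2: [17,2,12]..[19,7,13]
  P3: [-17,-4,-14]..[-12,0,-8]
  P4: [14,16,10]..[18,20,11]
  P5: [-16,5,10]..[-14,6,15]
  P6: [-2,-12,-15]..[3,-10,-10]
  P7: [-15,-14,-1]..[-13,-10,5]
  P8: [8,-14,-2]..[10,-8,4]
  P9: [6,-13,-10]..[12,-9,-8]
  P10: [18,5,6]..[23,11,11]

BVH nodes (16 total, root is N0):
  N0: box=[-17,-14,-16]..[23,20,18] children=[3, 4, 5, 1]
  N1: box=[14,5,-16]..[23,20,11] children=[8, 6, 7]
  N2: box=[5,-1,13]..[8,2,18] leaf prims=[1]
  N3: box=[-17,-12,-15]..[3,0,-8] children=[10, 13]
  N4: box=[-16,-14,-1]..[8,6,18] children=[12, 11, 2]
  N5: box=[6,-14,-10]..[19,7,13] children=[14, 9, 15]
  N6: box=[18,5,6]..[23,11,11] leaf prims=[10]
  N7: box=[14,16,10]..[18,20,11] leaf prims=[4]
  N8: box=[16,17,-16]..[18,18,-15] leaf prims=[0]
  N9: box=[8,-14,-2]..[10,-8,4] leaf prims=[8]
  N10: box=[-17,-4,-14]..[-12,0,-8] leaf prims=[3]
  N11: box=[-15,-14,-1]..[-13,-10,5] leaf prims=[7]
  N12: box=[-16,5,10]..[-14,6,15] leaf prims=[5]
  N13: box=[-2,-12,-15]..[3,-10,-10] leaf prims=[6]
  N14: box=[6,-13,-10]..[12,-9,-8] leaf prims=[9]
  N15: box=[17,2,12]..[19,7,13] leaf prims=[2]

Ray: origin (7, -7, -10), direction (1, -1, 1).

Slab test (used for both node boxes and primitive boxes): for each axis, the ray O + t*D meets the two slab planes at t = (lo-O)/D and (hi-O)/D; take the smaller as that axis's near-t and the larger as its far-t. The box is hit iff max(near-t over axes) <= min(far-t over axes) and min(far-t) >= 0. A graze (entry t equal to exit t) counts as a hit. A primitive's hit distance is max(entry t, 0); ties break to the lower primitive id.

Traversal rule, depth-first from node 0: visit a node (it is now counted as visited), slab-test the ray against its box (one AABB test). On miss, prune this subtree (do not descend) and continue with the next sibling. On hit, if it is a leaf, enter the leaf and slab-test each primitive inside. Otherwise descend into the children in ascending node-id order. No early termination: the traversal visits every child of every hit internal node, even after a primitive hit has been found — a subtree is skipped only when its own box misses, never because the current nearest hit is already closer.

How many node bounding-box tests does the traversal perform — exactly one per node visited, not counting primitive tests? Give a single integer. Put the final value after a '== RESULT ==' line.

Traverse from the root:
N0 x:[-24,16] y:[-27,7] z:[-6,28] -> hit [-6,7], descend [1, 3, 4, 5]
  N1 x:[7,16] y:[-27,-12] z:[-6,21] -> miss, prune
  N3 x:[-24,-4] y:[-7,5] z:[-5,2] -> miss, prune
  N4 x:[-23,1] y:[-13,7] z:[9,28] -> miss, prune
  N5 x:[-1,12] y:[-14,7] z:[0,23] -> hit [0,7], descend [9, 14, 15]
    N9 x:[1,3] y:[1,7] z:[8,14] -> miss, prune
    N14 x:[-1,5] y:[2,6] z:[0,2] -> hit [2,2] leaf, test {P9@t=2}
    N15 x:[10,12] y:[-14,-9] z:[22,23] -> miss, prune

Summary -> nodes [0, 1, 3, 4, 5, 9, 14, 15]; box-tests=8; leaf-entries=1; first=P9

== RESULT ==
8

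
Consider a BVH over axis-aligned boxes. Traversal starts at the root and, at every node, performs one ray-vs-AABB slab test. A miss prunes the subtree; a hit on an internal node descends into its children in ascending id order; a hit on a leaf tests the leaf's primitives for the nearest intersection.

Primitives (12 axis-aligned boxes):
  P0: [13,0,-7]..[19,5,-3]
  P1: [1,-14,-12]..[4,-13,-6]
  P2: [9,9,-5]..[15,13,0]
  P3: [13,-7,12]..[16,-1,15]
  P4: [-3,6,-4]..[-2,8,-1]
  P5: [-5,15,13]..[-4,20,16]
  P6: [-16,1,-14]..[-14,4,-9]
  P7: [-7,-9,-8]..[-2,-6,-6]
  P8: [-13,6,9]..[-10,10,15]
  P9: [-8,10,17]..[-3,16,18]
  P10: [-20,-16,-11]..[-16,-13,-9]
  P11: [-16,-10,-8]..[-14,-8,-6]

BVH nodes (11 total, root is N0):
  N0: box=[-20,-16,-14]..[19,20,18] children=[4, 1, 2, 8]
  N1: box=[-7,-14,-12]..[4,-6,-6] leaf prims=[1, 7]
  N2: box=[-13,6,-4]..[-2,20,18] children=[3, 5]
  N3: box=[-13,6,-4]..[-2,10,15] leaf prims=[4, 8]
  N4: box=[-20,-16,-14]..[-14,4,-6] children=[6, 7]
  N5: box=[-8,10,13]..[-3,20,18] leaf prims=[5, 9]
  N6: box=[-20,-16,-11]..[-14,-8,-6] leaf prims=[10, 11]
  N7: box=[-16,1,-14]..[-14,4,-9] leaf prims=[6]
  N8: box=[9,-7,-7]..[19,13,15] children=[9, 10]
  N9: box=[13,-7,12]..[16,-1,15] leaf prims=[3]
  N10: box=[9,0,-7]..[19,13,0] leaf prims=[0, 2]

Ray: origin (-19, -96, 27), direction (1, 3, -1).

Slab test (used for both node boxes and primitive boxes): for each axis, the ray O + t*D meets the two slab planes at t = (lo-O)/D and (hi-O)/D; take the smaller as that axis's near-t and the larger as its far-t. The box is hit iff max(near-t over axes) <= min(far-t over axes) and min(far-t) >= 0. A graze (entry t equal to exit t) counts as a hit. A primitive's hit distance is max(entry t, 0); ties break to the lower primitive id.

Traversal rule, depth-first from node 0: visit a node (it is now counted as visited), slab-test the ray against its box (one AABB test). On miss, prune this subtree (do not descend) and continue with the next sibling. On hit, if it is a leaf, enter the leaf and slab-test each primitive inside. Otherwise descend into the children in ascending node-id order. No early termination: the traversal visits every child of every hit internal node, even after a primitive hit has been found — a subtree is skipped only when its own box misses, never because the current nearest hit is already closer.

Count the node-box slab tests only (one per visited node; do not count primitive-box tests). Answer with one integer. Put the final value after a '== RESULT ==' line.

Walk:
N0 x:[-1,38] y:[80/3,116/3] z:[9,41] -> hit [80/3,38], descend [1, 2, 4, 8]
  N1 x:[12,23] y:[82/3,30] z:[33,39] -> miss, prune
  N2 x:[6,17] y:[34,116/3] z:[9,31] -> miss, prune
  N4 x:[-1,5] y:[80/3,100/3] z:[33,41] -> miss, prune
  N8 x:[28,38] y:[89/3,109/3] z:[12,34] -> hit [89/3,34], descend [9, 10]
    N9 x:[32,35] y:[89/3,95/3] z:[12,15] -> miss, prune
    N10 x:[28,38] y:[32,109/3] z:[27,34] -> hit [32,34] leaf, test {P0@t=32, P2(miss)}

Visited [0, 1, 2, 4, 8, 9, 10]. Tests: 7 box, 1 leaf. Nearest: P0.

== RESULT ==
7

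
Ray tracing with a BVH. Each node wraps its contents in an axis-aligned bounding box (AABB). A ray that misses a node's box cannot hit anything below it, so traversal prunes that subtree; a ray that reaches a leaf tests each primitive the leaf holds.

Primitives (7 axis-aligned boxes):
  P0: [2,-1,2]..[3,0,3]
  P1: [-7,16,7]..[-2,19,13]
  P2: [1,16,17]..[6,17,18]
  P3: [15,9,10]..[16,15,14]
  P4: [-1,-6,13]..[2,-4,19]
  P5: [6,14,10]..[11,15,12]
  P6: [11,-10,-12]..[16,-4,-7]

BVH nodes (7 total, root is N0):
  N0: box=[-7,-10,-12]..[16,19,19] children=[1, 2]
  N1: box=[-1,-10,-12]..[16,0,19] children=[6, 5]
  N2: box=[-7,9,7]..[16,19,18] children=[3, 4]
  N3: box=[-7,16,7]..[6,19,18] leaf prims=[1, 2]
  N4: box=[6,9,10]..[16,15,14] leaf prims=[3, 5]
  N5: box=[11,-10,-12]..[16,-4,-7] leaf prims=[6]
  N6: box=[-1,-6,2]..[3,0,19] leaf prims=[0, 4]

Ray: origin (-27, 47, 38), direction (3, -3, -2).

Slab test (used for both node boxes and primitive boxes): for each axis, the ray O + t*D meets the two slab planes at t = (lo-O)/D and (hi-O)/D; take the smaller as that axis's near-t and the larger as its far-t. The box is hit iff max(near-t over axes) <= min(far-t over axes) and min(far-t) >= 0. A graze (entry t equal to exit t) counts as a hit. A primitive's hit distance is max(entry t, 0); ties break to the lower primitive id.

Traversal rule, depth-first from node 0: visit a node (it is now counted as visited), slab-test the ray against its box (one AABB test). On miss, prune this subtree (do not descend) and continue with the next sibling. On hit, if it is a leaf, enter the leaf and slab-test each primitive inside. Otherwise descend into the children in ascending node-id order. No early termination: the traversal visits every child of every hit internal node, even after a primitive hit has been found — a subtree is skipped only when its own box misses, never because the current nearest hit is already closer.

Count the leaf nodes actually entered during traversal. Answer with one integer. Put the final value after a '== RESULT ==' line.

Trace the traversal:
N0 x:[20/3,43/3] y:[28/3,19] z:[19/2,25] -> hit [19/2,43/3], descend [1, 2]
  N1 x:[26/3,43/3] y:[47/3,19] z:[19/2,25] -> miss, prune
  N2 x:[20/3,43/3] y:[28/3,38/3] z:[10,31/2] -> hit [10,38/3], descend [3, 4]
    N3 x:[20/3,11] y:[28/3,31/3] z:[10,31/2] -> hit [10,31/3] leaf, test {P1(miss), P2@t=10}
    N4 x:[11,43/3] y:[32/3,38/3] z:[12,14] -> hit [12,38/3] leaf, test {P3(miss), P5(miss)}

5 AABB tests over nodes [0, 1, 2, 3, 4]; 2 leaves entered; closest P2.

== RESULT ==
2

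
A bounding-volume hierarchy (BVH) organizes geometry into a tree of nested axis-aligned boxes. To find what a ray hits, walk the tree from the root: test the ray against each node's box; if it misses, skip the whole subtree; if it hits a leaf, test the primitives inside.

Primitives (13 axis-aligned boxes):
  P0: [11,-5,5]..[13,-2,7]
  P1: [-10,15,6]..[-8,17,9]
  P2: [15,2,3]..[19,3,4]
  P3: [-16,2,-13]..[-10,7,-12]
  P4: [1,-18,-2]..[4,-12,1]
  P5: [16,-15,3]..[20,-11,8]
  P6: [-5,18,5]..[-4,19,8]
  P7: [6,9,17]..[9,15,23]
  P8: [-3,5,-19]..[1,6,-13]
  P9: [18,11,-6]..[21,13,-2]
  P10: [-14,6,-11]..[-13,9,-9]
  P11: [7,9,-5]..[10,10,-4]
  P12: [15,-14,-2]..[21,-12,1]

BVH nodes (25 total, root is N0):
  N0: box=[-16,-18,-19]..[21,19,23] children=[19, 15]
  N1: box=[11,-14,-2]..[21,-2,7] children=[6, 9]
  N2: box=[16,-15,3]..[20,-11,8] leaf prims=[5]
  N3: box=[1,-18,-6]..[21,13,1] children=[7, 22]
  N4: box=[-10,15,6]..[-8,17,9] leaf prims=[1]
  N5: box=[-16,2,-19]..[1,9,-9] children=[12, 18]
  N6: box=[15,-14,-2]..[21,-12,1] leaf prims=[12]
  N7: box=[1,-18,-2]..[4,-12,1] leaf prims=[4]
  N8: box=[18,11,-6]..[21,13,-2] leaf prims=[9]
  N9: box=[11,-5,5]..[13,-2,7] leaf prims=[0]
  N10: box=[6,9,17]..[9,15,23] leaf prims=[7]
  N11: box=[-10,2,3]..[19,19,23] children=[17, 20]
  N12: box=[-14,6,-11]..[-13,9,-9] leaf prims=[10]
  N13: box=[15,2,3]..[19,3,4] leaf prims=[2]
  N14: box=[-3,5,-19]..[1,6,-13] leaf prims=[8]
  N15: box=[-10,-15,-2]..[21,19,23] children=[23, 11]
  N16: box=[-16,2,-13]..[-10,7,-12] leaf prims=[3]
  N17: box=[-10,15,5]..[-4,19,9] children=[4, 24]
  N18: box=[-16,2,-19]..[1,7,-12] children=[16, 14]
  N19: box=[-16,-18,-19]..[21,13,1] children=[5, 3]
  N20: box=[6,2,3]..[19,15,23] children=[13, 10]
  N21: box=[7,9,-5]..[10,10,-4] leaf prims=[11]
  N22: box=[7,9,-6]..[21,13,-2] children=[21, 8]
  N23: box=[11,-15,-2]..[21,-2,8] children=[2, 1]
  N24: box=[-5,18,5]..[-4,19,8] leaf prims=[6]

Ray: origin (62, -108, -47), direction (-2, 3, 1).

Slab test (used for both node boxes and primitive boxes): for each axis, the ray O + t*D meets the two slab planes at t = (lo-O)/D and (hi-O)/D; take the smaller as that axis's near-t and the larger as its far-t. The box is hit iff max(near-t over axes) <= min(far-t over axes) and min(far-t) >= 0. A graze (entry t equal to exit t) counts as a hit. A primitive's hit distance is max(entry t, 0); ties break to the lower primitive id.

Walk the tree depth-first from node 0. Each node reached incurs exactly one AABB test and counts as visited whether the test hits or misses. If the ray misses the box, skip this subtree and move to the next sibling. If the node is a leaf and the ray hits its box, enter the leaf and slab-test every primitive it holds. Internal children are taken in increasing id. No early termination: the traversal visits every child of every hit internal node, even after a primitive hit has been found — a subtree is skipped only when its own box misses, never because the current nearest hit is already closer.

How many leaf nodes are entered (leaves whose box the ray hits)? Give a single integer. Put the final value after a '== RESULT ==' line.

Traverse from the root:
N0 x:[41/2,39] y:[30,127/3] z:[28,70] -> hit [30,39], descend [15, 19]
  N15 x:[41/2,36] y:[31,127/3] z:[45,70] -> miss, prune
  N19 x:[41/2,39] y:[30,121/3] z:[28,48] -> hit [30,39], descend [3, 5]
    N3 x:[41/2,61/2] y:[30,121/3] z:[41,48] -> miss, prune
    N5 x:[61/2,39] y:[110/3,39] z:[28,38] -> hit [110/3,38], descend [12, 18]
      N12 x:[75/2,38] y:[38,39] z:[36,38] -> hit [38,38] leaf, test {P10@t=38}
      N18 x:[61/2,39] y:[110/3,115/3] z:[28,35] -> miss, prune

Visited [0, 15, 19, 3, 5, 12, 18]. Tests: 7 box, 1 leaf. Nearest: P10.

== RESULT ==
1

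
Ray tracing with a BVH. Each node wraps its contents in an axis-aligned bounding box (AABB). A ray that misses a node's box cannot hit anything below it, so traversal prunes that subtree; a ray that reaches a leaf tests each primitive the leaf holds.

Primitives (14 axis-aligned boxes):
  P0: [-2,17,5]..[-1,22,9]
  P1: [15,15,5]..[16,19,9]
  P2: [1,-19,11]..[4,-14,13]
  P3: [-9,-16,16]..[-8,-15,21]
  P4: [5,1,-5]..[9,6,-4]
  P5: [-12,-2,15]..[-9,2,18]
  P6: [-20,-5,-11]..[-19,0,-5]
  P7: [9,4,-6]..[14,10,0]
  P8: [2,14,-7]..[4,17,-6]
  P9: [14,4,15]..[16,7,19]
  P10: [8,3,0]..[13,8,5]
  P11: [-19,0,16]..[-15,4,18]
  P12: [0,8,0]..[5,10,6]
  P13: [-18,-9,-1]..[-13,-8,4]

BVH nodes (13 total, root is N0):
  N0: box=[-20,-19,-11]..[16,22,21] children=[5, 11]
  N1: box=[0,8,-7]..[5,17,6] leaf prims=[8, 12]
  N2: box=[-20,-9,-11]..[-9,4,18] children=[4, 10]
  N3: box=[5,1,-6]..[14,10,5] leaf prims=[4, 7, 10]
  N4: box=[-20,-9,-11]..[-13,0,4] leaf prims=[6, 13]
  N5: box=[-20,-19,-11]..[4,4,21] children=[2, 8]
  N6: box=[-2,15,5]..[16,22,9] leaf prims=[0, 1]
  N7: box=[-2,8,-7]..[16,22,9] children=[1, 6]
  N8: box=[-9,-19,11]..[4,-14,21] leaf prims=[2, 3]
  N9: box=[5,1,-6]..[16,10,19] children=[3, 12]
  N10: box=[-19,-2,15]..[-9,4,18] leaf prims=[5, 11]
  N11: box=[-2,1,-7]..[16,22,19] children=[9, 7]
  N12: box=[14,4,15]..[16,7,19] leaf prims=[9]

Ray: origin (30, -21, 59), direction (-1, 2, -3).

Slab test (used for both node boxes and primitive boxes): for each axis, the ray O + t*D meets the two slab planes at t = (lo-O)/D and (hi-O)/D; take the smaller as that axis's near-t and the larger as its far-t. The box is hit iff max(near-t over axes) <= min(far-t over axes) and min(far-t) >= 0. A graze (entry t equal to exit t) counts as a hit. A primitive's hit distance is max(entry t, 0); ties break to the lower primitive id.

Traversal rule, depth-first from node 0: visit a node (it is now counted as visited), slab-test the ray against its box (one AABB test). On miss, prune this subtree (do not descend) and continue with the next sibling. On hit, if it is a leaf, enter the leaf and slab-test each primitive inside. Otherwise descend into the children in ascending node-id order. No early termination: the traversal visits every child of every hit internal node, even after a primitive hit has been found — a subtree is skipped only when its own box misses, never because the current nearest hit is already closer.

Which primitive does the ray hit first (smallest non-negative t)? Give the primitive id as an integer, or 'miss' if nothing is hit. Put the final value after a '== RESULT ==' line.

Walk:
N0 x:[14,50] y:[1,43/2] z:[38/3,70/3] -> hit [14,43/2], descend [5, 11]
  N5 x:[26,50] y:[1,25/2] z:[38/3,70/3] -> miss, prune
  N11 x:[14,32] y:[11,43/2] z:[40/3,22] -> hit [14,43/2], descend [7, 9]
    N7 x:[14,32] y:[29/2,43/2] z:[50/3,22] -> hit [50/3,43/2], descend [1, 6]
      N1 x:[25,30] y:[29/2,19] z:[53/3,22] -> miss, prune
      N6 x:[14,32] y:[18,43/2] z:[50/3,18] -> hit [18,18] leaf, test {P0(miss), P1(miss)}
    N9 x:[14,25] y:[11,31/2] z:[40/3,65/3] -> hit [14,31/2], descend [3, 12]
      N3 x:[16,25] y:[11,31/2] z:[18,65/3] -> miss, prune
      N12 x:[14,16] y:[25/2,14] z:[40/3,44/3] -> hit [14,14] leaf, test {P9@t=14}

order=[0, 5, 11, 7, 1, 6, 9, 3, 12]  |boxes|=9  |leaves|=2  hit=P9

== RESULT ==
9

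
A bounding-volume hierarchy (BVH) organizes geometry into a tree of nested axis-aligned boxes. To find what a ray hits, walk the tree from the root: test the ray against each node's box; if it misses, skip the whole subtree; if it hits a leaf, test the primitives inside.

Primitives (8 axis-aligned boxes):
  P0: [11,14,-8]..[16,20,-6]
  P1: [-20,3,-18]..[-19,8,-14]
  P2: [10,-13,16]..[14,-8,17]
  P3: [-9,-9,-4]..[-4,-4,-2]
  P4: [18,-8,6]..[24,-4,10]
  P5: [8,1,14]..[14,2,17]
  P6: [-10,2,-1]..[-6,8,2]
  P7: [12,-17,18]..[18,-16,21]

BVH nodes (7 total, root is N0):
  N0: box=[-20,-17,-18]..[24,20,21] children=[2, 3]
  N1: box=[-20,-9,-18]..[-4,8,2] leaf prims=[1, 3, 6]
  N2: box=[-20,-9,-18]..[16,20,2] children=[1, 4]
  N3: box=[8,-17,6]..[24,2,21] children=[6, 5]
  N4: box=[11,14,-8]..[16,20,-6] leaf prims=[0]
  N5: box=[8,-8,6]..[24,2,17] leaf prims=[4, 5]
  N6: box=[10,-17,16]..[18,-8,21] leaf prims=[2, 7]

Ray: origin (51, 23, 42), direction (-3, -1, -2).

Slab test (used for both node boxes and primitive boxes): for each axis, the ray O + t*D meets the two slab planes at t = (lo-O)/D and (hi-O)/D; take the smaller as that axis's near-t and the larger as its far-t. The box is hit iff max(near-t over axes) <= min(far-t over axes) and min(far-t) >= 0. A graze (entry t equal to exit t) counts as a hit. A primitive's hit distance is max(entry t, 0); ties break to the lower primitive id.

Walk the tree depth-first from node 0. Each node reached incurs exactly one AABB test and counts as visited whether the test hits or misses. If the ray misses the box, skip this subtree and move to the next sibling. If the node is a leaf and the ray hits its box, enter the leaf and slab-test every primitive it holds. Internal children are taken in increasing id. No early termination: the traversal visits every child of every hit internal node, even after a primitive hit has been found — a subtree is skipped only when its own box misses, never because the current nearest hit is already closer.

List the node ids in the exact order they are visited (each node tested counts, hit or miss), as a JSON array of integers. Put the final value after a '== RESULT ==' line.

Walk:
N0 x:[9,71/3] y:[3,40] z:[21/2,30] -> hit [21/2,71/3], descend [2, 3]
  N2 x:[35/3,71/3] y:[3,32] z:[20,30] -> hit [20,71/3], descend [1, 4]
    N1 x:[55/3,71/3] y:[15,32] z:[20,30] -> hit [20,71/3] leaf, test {P1(miss), P3(miss), P6@t=20}
    N4 x:[35/3,40/3] y:[3,9] z:[24,25] -> miss, prune
  N3 x:[9,43/3] y:[21,40] z:[21/2,18] -> miss, prune

Summary -> nodes [0, 2, 1, 4, 3]; box-tests=5; leaf-entries=1; first=P6

== RESULT ==
[0, 2, 1, 4, 3]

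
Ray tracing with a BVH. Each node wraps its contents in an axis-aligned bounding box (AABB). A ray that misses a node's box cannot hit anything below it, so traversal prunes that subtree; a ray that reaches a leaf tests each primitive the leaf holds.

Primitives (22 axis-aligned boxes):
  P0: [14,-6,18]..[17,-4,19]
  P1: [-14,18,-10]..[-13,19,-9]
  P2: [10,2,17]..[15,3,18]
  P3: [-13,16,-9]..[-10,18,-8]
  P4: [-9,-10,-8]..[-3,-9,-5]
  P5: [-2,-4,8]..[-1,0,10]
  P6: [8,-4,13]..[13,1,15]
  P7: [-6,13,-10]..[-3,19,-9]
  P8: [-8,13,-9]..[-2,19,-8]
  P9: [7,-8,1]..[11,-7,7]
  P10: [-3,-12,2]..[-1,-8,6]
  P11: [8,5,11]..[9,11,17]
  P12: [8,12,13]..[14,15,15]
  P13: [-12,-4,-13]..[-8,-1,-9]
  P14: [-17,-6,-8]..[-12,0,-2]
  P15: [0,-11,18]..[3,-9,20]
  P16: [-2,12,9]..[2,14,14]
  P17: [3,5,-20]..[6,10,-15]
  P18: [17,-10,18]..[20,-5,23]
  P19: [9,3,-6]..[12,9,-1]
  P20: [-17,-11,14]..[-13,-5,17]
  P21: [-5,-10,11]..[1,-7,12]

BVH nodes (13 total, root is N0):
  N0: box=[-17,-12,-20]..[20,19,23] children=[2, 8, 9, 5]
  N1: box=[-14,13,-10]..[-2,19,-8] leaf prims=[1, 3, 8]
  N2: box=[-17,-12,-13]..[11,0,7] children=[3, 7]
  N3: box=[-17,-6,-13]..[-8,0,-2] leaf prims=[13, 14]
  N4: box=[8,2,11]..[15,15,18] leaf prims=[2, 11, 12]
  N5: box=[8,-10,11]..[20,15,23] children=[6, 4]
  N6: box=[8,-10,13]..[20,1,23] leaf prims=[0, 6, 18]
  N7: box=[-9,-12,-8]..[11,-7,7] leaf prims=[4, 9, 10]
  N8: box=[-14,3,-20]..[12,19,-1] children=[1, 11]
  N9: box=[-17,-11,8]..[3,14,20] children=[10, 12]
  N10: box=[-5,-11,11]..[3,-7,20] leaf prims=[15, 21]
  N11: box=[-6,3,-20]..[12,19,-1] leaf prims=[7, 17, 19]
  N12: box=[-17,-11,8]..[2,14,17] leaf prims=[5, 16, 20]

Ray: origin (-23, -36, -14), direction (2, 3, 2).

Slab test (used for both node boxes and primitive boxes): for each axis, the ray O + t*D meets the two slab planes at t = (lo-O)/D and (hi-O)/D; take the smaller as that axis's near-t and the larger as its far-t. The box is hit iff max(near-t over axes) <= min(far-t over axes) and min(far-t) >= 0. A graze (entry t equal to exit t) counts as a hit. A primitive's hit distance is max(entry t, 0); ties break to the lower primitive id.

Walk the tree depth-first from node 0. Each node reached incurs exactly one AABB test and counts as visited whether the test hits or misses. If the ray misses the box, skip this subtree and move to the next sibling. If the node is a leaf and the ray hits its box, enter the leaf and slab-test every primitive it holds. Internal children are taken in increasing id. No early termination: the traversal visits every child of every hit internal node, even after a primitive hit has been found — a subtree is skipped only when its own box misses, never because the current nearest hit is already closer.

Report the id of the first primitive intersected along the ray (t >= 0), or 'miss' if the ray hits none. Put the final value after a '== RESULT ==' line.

Trace the traversal:
N0 x:[3,43/2] y:[8,55/3] z:[-3,37/2] -> hit [8,55/3], descend [2, 5, 8, 9]
  N2 x:[3,17] y:[8,12] z:[1/2,21/2] -> hit [8,21/2], descend [3, 7]
    N3 x:[3,15/2] y:[10,12] z:[1/2,6] -> miss, prune
    N7 x:[7,17] y:[8,29/3] z:[3,21/2] -> hit [8,29/3] leaf, test {P4(miss), P9(miss), P10(miss)}
  N5 x:[31/2,43/2] y:[26/3,17] z:[25/2,37/2] -> hit [31/2,17], descend [4, 6]
    N4 x:[31/2,19] y:[38/3,17] z:[25/2,16] -> hit [31/2,16] leaf, test {P2(miss), P11@t=31/2, P12(miss)}
    N6 x:[31/2,43/2] y:[26/3,37/3] z:[27/2,37/2] -> miss, prune
  N8 x:[9/2,35/2] y:[13,55/3] z:[-3,13/2] -> miss, prune
  N9 x:[3,13] y:[25/3,50/3] z:[11,17] -> hit [11,13], descend [10, 12]
    N10 x:[9,13] y:[25/3,29/3] z:[25/2,17] -> miss, prune
    N12 x:[3,25/2] y:[25/3,50/3] z:[11,31/2] -> hit [11,25/2] leaf, test {P5@t=11, P16(miss), P20(miss)}

Visited [0, 2, 3, 7, 5, 4, 6, 8, 9, 10, 12]. Tests: 11 box, 3 leaf. Nearest: P5.

== RESULT ==
5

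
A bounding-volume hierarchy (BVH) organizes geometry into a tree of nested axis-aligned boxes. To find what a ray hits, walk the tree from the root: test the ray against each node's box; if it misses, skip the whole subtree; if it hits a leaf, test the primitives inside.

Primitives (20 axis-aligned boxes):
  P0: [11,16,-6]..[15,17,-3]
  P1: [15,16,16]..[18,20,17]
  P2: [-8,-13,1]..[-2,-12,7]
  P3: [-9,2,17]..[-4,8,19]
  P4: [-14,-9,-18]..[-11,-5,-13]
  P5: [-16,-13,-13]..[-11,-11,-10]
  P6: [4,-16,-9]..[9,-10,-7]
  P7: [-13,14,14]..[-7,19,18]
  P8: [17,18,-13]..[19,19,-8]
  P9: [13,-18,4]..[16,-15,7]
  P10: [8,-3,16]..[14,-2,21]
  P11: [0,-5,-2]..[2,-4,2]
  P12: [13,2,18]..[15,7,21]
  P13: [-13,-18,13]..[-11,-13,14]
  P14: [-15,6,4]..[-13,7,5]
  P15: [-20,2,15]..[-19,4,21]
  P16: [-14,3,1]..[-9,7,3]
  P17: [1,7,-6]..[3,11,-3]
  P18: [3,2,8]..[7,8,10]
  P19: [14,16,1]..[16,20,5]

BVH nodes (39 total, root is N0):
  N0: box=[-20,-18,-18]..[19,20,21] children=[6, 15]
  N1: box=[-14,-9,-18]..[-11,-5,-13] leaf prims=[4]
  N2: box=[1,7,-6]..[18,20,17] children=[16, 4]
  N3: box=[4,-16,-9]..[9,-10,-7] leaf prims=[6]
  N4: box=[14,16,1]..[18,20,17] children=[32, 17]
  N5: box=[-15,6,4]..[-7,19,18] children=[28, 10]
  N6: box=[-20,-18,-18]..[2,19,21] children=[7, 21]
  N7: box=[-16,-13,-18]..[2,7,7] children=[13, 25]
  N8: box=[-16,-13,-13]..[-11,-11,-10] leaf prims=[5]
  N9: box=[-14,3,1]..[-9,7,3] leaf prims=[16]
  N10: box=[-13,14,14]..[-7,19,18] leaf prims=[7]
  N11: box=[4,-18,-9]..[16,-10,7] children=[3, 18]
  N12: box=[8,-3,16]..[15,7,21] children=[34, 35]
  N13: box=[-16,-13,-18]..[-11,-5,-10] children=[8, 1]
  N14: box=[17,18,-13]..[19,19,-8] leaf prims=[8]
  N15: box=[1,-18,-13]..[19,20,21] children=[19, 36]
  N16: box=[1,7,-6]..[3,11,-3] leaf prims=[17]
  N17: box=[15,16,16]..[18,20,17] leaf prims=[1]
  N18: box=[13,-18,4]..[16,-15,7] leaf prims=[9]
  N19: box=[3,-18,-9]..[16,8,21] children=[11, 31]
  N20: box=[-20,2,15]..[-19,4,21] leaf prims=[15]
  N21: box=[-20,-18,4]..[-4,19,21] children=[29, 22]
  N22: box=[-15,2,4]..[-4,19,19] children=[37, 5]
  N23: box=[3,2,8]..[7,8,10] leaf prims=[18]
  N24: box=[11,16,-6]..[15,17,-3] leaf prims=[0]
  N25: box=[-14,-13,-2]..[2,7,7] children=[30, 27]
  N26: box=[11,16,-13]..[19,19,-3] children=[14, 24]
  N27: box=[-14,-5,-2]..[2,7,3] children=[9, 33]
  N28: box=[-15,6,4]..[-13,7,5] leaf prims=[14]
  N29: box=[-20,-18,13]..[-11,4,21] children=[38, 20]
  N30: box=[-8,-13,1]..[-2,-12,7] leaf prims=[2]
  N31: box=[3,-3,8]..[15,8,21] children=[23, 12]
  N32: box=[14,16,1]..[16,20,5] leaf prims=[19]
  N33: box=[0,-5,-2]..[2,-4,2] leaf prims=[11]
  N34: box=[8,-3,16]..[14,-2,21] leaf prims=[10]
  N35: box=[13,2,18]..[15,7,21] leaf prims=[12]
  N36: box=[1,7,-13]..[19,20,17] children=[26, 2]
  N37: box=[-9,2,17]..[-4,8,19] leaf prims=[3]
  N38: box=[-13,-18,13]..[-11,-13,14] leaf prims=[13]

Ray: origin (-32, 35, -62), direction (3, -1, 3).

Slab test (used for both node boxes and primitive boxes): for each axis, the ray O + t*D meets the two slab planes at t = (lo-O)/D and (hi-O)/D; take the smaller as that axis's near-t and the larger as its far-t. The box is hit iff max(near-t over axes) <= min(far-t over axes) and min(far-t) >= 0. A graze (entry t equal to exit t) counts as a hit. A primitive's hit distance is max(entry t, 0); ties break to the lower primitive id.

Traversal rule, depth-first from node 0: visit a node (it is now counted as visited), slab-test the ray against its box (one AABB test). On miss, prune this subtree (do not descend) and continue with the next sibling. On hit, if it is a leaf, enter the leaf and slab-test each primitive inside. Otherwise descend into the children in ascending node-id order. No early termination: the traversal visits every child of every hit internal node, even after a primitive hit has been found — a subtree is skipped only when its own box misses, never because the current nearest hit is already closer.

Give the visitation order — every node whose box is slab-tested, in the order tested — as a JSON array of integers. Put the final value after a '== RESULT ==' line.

Traverse from the root:
N0 x:[4,17] y:[15,53] z:[44/3,83/3] -> hit [15,17], descend [6, 15]
  N6 x:[4,34/3] y:[16,53] z:[44/3,83/3] -> miss, prune
  N15 x:[11,17] y:[15,53] z:[49/3,83/3] -> hit [49/3,17], descend [19, 36]
    N19 x:[35/3,16] y:[27,53] z:[53/3,83/3] -> miss, prune
    N36 x:[11,17] y:[15,28] z:[49/3,79/3] -> hit [49/3,17], descend [2, 26]
      N2 x:[11,50/3] y:[15,28] z:[56/3,79/3] -> miss, prune
      N26 x:[43/3,17] y:[16,19] z:[49/3,59/3] -> hit [49/3,17], descend [14, 24]
        N14 x:[49/3,17] y:[16,17] z:[49/3,18] -> hit [49/3,17] leaf, test {P8@t=49/3}
        N24 x:[43/3,47/3] y:[18,19] z:[56/3,59/3] -> miss, prune

order=[0, 6, 15, 19, 36, 2, 26, 14, 24]  |boxes|=9  |leaves|=1  hit=P8

== RESULT ==
[0, 6, 15, 19, 36, 2, 26, 14, 24]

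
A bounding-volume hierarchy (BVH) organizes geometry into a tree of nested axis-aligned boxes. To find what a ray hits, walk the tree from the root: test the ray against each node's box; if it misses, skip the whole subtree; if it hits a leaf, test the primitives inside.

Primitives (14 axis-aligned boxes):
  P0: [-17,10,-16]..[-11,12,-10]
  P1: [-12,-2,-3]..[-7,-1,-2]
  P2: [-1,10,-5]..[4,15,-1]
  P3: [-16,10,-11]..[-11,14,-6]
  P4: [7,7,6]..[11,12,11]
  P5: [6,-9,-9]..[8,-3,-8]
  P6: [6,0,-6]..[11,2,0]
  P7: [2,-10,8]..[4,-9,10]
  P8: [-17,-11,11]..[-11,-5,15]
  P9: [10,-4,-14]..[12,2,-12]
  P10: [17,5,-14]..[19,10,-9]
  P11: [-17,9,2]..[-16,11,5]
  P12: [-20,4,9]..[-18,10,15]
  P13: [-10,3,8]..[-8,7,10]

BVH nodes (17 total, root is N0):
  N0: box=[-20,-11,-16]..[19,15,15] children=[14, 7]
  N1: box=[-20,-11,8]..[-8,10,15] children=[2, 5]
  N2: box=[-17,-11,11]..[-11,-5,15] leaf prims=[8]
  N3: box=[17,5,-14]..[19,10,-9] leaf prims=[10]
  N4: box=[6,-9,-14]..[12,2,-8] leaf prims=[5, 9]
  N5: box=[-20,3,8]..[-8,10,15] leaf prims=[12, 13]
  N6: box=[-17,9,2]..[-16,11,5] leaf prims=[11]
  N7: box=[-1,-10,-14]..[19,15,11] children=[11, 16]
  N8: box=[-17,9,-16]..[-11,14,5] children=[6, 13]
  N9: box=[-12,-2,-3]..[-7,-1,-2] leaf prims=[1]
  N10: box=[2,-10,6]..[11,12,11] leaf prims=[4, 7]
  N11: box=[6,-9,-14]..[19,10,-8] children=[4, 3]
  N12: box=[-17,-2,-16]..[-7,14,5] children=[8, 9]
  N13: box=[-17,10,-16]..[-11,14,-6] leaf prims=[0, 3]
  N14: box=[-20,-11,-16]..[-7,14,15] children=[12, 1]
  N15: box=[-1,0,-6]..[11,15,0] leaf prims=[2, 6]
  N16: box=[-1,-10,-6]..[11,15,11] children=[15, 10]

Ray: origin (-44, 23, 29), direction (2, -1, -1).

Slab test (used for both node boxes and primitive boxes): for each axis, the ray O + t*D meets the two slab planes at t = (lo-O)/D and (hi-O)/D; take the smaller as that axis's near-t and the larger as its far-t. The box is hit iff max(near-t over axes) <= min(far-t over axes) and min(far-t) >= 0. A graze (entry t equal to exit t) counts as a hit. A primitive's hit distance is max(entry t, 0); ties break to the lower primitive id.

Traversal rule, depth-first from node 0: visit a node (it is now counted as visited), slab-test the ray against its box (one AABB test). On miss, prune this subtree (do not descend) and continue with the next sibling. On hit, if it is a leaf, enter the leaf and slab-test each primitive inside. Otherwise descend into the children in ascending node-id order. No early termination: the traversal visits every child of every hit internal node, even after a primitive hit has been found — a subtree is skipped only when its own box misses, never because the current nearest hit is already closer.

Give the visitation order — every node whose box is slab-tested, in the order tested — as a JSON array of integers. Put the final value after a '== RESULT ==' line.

Traverse from the root:
N0 x:[12,63/2] y:[8,34] z:[14,45] -> hit [14,63/2], descend [7, 14]
  N7 x:[43/2,63/2] y:[8,33] z:[18,43] -> hit [43/2,63/2], descend [11, 16]
    N11 x:[25,63/2] y:[13,32] z:[37,43] -> miss, prune
    N16 x:[43/2,55/2] y:[8,33] z:[18,35] -> hit [43/2,55/2], descend [10, 15]
      N10 x:[23,55/2] y:[11,33] z:[18,23] -> hit [23,23] leaf, test {P4(miss), P7(miss)}
      N15 x:[43/2,55/2] y:[8,23] z:[29,35] -> miss, prune
  N14 x:[12,37/2] y:[9,34] z:[14,45] -> hit [14,37/2], descend [1, 12]
    N1 x:[12,18] y:[13,34] z:[14,21] -> hit [14,18], descend [2, 5]
      N2 x:[27/2,33/2] y:[28,34] z:[14,18] -> miss, prune
      N5 x:[12,18] y:[13,20] z:[14,21] -> hit [14,18] leaf, test {P12(miss), P13(miss)}
    N12 x:[27/2,37/2] y:[9,25] z:[24,45] -> miss, prune

order=[0, 7, 11, 16, 10, 15, 14, 1, 2, 5, 12]  |boxes|=11  |leaves|=2  hit=miss

== RESULT ==
[0, 7, 11, 16, 10, 15, 14, 1, 2, 5, 12]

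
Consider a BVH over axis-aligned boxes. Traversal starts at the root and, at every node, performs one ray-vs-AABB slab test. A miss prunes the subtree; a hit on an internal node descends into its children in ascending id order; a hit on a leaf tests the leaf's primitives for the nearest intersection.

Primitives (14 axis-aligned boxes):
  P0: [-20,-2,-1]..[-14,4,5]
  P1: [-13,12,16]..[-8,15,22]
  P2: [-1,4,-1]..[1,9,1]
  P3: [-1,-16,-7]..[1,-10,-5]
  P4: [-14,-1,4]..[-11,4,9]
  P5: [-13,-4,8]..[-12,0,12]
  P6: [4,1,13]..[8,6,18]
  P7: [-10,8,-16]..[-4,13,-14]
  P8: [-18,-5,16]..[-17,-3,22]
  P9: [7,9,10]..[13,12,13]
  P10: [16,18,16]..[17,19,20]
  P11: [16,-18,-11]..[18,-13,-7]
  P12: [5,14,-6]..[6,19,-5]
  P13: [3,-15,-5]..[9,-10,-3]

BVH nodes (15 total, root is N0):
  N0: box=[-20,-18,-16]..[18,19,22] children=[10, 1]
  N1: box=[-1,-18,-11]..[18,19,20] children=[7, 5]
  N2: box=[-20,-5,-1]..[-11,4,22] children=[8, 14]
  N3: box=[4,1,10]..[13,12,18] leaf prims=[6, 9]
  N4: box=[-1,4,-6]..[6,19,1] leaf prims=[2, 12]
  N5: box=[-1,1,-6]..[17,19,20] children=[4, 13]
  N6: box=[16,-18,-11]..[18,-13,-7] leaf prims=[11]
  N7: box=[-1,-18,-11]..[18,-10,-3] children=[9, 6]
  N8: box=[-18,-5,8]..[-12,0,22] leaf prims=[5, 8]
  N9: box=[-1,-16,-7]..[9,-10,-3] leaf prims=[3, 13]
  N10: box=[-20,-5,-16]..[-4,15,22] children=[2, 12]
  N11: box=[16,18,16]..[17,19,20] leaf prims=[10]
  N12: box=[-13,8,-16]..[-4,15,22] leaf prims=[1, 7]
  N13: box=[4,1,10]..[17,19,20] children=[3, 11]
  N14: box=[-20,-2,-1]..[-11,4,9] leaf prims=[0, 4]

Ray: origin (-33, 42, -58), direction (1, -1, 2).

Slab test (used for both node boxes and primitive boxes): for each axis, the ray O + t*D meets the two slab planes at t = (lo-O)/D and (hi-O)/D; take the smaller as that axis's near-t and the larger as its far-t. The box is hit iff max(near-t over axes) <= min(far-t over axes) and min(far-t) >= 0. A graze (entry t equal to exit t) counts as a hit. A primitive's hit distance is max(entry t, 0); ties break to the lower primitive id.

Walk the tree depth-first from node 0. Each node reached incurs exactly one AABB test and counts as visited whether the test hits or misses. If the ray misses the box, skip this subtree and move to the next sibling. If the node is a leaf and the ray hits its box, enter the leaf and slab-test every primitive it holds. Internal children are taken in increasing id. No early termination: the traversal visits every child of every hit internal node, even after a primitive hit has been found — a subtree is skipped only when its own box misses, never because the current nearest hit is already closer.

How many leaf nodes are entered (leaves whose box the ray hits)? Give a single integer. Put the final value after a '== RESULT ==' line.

Trace the traversal:
N0 x:[13,51] y:[23,60] z:[21,40] -> hit [23,40], descend [1, 10]
  N1 x:[32,51] y:[23,60] z:[47/2,39] -> hit [32,39], descend [5, 7]
    N5 x:[32,50] y:[23,41] z:[26,39] -> hit [32,39], descend [4, 13]
      N4 x:[32,39] y:[23,38] z:[26,59/2] -> miss, prune
      N13 x:[37,50] y:[23,41] z:[34,39] -> hit [37,39], descend [3, 11]
        N3 x:[37,46] y:[30,41] z:[34,38] -> hit [37,38] leaf, test {P6@t=37, P9(miss)}
        N11 x:[49,50] y:[23,24] z:[37,39] -> miss, prune
    N7 x:[32,51] y:[52,60] z:[47/2,55/2] -> miss, prune
  N10 x:[13,29] y:[27,47] z:[21,40] -> hit [27,29], descend [2, 12]
    N2 x:[13,22] y:[38,47] z:[57/2,40] -> miss, prune
    N12 x:[20,29] y:[27,34] z:[21,40] -> hit [27,29] leaf, test {P1(miss), P7(miss)}

order=[0, 1, 5, 4, 13, 3, 11, 7, 10, 2, 12]  |boxes|=11  |leaves|=2  hit=P6

== RESULT ==
2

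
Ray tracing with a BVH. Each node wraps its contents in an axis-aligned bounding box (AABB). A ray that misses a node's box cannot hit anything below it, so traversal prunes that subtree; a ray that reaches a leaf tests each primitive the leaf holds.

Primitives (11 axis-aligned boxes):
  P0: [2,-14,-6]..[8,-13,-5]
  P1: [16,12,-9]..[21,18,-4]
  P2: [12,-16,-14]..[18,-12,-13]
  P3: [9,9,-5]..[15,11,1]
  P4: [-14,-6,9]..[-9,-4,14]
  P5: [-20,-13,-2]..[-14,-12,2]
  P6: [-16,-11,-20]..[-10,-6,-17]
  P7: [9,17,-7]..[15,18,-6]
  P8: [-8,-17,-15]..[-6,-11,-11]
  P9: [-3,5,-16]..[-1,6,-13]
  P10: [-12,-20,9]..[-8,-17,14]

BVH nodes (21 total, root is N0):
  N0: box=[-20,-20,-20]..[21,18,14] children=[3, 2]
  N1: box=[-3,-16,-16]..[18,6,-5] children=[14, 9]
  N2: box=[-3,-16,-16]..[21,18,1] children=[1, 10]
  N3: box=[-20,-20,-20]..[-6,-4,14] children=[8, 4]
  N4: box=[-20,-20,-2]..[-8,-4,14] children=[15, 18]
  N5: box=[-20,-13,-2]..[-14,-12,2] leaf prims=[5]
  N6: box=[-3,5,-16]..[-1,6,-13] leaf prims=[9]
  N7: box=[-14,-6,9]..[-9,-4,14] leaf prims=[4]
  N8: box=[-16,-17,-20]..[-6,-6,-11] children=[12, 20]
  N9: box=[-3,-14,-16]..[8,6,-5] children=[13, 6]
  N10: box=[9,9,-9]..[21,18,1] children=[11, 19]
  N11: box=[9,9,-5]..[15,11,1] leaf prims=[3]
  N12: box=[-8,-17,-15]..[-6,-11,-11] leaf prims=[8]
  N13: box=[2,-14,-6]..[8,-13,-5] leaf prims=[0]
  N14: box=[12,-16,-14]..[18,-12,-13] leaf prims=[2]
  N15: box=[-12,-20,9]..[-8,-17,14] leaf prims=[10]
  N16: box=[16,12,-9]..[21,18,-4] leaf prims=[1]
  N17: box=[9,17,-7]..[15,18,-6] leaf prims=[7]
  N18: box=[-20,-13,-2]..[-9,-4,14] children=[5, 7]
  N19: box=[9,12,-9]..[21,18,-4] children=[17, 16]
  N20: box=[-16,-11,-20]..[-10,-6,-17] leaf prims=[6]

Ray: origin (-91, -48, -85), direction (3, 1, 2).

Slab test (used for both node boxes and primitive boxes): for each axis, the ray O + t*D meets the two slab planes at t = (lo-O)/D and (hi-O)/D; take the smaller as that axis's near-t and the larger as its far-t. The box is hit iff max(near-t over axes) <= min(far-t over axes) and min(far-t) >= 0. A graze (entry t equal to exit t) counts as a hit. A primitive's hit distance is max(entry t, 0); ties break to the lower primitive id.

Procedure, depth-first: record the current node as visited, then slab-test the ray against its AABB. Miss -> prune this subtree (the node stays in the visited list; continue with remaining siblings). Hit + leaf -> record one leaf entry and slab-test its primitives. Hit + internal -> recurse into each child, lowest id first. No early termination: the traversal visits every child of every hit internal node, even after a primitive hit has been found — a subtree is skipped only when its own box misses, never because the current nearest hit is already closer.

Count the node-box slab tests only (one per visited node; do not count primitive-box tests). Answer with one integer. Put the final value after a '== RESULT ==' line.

Walk:
N0 x:[71/3,112/3] y:[28,66] z:[65/2,99/2] -> hit [65/2,112/3], descend [2, 3]
  N2 x:[88/3,112/3] y:[32,66] z:[69/2,43] -> hit [69/2,112/3], descend [1, 10]
    N1 x:[88/3,109/3] y:[32,54] z:[69/2,40] -> hit [69/2,109/3], descend [9, 14]
      N9 x:[88/3,33] y:[34,54] z:[69/2,40] -> miss, prune
      N14 x:[103/3,109/3] y:[32,36] z:[71/2,36] -> hit [71/2,36] leaf, test {P2@t=71/2}
    N10 x:[100/3,112/3] y:[57,66] z:[38,43] -> miss, prune
  N3 x:[71/3,85/3] y:[28,44] z:[65/2,99/2] -> miss, prune

Visited [0, 2, 1, 9, 14, 10, 3]. Tests: 7 box, 1 leaf. Nearest: P2.

== RESULT ==
7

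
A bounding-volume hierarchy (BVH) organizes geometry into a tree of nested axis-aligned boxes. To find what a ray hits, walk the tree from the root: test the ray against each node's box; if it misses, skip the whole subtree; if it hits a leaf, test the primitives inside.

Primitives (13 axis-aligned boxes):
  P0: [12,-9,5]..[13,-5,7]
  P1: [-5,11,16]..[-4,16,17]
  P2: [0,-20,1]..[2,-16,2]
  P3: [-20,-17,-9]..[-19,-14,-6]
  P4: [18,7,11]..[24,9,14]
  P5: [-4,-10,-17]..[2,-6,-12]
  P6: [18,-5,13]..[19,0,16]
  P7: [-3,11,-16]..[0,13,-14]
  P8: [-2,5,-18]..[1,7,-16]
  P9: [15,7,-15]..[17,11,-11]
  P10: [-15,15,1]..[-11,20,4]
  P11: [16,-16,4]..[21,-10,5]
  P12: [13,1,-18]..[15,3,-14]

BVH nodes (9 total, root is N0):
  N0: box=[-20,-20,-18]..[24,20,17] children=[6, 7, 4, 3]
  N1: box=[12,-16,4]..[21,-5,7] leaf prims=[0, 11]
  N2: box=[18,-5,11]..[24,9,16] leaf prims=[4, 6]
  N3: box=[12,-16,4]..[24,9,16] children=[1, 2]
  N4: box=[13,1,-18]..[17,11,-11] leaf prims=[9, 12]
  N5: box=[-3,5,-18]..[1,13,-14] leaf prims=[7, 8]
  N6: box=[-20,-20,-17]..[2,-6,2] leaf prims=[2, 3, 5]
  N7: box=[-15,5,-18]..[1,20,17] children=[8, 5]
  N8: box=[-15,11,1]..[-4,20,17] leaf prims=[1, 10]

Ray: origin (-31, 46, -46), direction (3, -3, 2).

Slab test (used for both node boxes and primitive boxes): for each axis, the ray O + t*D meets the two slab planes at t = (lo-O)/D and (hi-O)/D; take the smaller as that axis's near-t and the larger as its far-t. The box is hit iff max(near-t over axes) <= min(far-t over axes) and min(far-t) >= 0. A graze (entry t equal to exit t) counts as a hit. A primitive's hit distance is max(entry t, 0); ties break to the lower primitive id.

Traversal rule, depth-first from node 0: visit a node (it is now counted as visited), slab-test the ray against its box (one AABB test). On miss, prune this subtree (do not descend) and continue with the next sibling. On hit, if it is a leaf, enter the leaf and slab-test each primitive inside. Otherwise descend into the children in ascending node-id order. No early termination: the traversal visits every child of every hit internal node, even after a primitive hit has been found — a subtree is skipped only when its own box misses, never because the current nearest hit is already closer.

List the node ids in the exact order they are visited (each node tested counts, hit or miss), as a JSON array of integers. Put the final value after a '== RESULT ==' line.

Trace the traversal:
N0 x:[11/3,55/3] y:[26/3,22] z:[14,63/2] -> hit [14,55/3], descend [3, 4, 6, 7]
  N3 x:[43/3,55/3] y:[37/3,62/3] z:[25,31] -> miss, prune
  N4 x:[44/3,16] y:[35/3,15] z:[14,35/2] -> hit [44/3,15] leaf, test {P9(miss), P12@t=44/3}
  N6 x:[11/3,11] y:[52/3,22] z:[29/2,24] -> miss, prune
  N7 x:[16/3,32/3] y:[26/3,41/3] z:[14,63/2] -> miss, prune

Summary -> nodes [0, 3, 4, 6, 7]; box-tests=5; leaf-entries=1; first=P12

== RESULT ==
[0, 3, 4, 6, 7]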